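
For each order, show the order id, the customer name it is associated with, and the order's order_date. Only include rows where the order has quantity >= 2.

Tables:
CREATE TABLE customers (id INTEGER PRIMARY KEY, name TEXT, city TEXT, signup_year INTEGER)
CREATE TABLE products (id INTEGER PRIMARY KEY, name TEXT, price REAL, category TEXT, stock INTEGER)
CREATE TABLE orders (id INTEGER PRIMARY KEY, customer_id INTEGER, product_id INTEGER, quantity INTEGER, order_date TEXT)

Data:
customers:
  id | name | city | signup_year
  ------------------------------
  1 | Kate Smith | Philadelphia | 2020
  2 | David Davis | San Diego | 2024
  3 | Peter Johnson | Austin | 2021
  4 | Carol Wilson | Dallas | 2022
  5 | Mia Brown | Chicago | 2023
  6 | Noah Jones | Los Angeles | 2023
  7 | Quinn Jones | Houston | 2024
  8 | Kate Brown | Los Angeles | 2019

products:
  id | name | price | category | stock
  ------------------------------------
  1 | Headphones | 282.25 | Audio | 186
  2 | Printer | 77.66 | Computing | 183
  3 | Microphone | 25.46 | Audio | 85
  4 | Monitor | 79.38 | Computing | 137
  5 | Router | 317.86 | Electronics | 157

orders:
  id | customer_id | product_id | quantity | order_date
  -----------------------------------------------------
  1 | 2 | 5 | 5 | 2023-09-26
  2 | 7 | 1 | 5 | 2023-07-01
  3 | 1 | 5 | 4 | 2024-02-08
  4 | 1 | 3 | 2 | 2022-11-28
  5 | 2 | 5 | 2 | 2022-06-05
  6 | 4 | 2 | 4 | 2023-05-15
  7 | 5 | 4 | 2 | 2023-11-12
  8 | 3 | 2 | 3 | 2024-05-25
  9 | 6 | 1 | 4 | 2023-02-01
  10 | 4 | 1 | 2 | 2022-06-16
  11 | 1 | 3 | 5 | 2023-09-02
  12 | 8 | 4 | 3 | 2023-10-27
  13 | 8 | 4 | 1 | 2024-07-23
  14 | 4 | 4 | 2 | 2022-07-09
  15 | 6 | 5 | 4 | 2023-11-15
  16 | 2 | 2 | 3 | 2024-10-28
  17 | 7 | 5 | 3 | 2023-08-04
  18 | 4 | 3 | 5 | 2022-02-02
SELECT c.id, p.name AS customer, c.order_date FROM orders c JOIN customers p ON c.customer_id = p.id WHERE c.quantity >= 2

Execution result:
id | customer | order_date
1 | David Davis | 2023-09-26
2 | Quinn Jones | 2023-07-01
3 | Kate Smith | 2024-02-08
4 | Kate Smith | 2022-11-28
5 | David Davis | 2022-06-05
6 | Carol Wilson | 2023-05-15
7 | Mia Brown | 2023-11-12
8 | Peter Johnson | 2024-05-25
9 | Noah Jones | 2023-02-01
10 | Carol Wilson | 2022-06-16
11 | Kate Smith | 2023-09-02
12 | Kate Brown | 2023-10-27
14 | Carol Wilson | 2022-07-09
15 | Noah Jones | 2023-11-15
16 | David Davis | 2024-10-28
17 | Quinn Jones | 2023-08-04
18 | Carol Wilson | 2022-02-02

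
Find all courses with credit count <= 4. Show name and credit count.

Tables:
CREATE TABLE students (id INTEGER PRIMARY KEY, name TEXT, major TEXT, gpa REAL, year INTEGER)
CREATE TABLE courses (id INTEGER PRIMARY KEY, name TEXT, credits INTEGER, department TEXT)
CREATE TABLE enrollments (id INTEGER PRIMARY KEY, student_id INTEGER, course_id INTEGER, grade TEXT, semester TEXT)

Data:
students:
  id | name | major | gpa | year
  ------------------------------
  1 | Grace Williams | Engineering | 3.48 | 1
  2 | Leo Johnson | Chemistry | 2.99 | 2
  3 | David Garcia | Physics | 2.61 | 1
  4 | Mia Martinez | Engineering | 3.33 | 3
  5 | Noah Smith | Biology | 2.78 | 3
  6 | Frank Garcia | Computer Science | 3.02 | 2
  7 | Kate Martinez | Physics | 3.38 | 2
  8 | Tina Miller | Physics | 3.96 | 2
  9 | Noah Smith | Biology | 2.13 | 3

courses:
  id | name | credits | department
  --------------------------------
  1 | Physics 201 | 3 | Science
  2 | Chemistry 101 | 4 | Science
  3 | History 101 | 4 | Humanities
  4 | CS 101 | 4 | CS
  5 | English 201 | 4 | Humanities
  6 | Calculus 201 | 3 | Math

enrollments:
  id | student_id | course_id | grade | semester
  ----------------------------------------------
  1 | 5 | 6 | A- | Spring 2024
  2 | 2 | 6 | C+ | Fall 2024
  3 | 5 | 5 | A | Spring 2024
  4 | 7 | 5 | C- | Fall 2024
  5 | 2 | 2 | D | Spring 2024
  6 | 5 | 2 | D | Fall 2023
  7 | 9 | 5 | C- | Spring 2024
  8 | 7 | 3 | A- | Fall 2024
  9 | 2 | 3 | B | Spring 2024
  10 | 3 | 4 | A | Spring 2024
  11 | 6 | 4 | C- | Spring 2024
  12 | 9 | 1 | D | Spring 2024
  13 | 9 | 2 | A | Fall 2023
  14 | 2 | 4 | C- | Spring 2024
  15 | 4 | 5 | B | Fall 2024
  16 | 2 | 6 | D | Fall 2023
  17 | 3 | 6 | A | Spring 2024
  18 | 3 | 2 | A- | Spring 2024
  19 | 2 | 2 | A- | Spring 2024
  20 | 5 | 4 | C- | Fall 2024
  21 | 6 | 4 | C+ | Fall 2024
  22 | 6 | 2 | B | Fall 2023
SELECT name, credits FROM courses WHERE credits <= 4

Execution result:
name | credits
Physics 201 | 3
Chemistry 101 | 4
History 101 | 4
CS 101 | 4
English 201 | 4
Calculus 201 | 3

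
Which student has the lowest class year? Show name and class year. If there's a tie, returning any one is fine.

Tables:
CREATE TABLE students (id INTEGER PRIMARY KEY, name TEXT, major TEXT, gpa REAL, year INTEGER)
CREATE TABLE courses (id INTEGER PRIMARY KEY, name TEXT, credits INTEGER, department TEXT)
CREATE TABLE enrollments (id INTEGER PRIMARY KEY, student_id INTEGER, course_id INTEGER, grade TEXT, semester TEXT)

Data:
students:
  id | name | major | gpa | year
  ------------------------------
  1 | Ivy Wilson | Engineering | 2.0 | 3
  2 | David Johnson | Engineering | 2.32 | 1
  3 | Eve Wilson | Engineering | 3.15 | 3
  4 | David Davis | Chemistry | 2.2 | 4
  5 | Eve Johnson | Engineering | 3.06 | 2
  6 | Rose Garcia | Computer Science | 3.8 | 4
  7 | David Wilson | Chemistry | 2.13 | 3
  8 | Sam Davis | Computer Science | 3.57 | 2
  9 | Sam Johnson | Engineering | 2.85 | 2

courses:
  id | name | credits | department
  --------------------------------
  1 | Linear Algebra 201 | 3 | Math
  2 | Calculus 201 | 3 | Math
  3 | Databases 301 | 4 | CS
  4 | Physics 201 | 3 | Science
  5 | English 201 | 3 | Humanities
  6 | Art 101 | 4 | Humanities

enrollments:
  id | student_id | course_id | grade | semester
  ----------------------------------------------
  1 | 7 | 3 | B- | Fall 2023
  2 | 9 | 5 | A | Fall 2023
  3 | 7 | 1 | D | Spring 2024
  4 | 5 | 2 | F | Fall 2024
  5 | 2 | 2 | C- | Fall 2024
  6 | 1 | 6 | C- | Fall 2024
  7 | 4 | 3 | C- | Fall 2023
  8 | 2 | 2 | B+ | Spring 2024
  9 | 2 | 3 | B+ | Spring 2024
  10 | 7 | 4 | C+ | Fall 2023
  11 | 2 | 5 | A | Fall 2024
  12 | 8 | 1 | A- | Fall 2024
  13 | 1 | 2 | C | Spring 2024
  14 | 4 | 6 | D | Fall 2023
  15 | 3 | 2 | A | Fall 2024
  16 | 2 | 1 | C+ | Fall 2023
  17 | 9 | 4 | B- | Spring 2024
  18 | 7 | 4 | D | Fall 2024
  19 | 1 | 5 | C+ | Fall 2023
SELECT name, year FROM students ORDER BY year ASC LIMIT 1

Execution result:
name | year
David Johnson | 1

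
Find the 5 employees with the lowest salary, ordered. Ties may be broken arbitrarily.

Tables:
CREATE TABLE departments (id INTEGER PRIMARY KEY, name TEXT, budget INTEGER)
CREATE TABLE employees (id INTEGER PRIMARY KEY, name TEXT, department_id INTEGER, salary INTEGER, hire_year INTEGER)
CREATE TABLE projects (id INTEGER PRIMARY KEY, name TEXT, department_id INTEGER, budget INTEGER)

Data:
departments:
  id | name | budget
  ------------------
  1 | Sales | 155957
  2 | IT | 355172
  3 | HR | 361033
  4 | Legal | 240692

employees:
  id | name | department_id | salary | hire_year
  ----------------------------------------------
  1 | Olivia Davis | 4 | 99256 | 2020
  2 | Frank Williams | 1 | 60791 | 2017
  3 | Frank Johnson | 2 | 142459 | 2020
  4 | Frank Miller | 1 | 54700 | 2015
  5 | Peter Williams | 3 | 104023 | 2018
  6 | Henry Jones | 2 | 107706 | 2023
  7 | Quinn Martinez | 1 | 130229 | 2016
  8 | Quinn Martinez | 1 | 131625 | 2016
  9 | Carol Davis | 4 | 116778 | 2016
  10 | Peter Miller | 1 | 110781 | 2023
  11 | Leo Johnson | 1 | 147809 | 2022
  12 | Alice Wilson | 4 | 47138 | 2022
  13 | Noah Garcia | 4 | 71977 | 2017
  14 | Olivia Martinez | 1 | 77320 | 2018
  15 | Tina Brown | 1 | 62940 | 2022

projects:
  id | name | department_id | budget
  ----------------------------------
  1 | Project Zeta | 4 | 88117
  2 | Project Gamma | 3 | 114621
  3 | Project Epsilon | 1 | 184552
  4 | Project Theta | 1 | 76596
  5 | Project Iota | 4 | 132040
SELECT name, salary FROM employees ORDER BY salary ASC LIMIT 5

Execution result:
name | salary
Alice Wilson | 47138
Frank Miller | 54700
Frank Williams | 60791
Tina Brown | 62940
Noah Garcia | 71977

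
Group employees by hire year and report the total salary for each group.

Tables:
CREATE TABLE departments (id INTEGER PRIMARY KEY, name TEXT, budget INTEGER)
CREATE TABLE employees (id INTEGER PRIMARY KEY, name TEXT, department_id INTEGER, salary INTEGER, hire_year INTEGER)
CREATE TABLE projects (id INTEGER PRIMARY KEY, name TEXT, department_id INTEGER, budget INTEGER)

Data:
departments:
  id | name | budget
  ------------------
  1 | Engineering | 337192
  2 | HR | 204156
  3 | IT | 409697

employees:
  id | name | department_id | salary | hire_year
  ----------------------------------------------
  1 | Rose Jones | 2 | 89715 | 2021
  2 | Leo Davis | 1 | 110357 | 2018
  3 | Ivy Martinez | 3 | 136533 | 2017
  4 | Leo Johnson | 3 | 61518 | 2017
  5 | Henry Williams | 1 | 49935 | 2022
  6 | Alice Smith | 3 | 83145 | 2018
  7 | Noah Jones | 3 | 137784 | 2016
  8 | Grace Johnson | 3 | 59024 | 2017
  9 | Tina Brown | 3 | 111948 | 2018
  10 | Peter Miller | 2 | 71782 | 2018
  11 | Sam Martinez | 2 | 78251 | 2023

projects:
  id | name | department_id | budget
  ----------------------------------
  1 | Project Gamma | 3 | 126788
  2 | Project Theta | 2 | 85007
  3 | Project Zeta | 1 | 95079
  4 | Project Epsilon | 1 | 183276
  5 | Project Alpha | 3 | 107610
SELECT hire_year, SUM(salary) AS sum_salary FROM employees GROUP BY hire_year

Execution result:
hire_year | sum_salary
2016 | 137784
2017 | 257075
2018 | 377232
2021 | 89715
2022 | 49935
2023 | 78251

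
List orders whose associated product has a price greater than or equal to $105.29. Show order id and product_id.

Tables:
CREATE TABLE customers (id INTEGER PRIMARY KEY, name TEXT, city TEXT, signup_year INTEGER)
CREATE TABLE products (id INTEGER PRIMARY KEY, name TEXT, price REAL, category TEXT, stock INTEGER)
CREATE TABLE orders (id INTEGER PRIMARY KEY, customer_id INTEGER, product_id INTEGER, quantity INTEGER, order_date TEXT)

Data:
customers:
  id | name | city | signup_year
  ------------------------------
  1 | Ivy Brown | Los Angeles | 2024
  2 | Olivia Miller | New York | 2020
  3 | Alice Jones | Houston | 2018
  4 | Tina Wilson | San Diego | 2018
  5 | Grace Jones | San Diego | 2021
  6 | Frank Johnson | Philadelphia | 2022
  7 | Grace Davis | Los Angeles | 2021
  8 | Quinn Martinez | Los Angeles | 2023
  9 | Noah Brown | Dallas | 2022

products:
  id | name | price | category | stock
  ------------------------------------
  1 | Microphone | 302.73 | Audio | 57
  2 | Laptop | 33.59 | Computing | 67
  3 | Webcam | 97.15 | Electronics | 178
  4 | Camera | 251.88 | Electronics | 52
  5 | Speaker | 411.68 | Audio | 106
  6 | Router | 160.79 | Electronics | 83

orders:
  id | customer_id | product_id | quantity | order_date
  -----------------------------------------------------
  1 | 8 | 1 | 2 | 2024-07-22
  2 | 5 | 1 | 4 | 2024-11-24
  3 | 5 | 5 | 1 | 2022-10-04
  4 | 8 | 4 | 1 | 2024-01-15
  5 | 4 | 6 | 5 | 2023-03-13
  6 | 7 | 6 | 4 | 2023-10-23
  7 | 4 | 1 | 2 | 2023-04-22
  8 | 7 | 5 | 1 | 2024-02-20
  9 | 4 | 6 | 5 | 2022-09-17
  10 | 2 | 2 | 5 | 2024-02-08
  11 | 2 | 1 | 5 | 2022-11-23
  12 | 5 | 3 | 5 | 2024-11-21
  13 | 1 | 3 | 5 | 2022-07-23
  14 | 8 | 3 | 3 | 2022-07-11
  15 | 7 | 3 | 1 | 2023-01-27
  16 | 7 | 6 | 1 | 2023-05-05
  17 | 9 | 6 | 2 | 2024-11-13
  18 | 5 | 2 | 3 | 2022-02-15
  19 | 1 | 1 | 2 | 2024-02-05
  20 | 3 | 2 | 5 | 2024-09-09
SELECT id, product_id FROM orders WHERE product_id IN (SELECT id FROM products WHERE price >= 105.29)

Execution result:
id | product_id
1 | 1
2 | 1
3 | 5
4 | 4
5 | 6
6 | 6
7 | 1
8 | 5
9 | 6
11 | 1
16 | 6
17 | 6
19 | 1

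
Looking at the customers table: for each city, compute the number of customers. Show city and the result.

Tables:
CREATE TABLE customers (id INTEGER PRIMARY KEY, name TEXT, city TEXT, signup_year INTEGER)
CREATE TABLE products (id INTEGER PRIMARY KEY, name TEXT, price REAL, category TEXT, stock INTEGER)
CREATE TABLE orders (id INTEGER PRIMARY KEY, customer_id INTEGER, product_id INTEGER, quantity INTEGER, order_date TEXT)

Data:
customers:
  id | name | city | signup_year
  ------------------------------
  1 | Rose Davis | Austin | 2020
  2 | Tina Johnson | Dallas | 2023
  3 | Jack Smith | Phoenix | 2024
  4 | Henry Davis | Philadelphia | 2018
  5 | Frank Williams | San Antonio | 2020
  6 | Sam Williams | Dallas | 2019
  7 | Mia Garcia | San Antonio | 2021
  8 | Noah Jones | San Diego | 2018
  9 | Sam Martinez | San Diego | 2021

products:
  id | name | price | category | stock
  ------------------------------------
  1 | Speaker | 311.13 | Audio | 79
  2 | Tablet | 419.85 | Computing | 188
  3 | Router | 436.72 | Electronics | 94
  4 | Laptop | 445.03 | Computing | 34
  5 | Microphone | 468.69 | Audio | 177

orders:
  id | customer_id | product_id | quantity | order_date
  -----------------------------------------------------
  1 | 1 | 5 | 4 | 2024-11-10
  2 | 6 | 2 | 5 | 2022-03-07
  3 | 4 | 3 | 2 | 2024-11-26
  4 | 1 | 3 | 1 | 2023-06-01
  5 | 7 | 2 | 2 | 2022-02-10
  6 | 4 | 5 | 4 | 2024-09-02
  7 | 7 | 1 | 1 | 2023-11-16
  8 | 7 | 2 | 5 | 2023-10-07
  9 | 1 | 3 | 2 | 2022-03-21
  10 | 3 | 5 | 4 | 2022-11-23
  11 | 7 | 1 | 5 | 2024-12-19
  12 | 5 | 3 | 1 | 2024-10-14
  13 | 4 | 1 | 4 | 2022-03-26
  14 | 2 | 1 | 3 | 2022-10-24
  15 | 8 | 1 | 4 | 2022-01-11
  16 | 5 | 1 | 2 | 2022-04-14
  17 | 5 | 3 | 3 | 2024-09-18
SELECT city, COUNT(*) AS n FROM customers GROUP BY city

Execution result:
city | n
Austin | 1
Dallas | 2
Philadelphia | 1
Phoenix | 1
San Antonio | 2
San Diego | 2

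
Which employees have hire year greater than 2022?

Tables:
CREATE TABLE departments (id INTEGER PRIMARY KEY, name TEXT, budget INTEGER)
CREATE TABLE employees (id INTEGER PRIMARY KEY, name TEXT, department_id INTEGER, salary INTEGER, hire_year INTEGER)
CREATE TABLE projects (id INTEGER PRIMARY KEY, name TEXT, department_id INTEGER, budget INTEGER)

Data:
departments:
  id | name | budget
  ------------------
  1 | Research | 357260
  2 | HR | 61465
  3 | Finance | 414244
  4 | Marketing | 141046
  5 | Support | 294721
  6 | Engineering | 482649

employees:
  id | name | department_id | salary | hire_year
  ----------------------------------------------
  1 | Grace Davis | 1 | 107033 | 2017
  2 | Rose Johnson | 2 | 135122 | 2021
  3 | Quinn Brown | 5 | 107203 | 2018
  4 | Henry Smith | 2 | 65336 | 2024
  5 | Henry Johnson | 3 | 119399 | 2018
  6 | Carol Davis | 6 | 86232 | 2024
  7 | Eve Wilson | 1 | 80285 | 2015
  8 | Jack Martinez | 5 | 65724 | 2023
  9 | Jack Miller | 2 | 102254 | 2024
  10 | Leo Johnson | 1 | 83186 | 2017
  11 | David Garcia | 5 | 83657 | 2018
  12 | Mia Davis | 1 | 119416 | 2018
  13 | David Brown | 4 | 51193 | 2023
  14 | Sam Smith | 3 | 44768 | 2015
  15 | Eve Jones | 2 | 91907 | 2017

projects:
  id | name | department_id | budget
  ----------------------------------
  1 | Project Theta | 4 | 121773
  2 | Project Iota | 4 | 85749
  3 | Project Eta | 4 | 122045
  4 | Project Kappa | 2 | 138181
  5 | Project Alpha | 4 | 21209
SELECT name, hire_year FROM employees WHERE hire_year > 2022

Execution result:
name | hire_year
Henry Smith | 2024
Carol Davis | 2024
Jack Martinez | 2023
Jack Miller | 2024
David Brown | 2023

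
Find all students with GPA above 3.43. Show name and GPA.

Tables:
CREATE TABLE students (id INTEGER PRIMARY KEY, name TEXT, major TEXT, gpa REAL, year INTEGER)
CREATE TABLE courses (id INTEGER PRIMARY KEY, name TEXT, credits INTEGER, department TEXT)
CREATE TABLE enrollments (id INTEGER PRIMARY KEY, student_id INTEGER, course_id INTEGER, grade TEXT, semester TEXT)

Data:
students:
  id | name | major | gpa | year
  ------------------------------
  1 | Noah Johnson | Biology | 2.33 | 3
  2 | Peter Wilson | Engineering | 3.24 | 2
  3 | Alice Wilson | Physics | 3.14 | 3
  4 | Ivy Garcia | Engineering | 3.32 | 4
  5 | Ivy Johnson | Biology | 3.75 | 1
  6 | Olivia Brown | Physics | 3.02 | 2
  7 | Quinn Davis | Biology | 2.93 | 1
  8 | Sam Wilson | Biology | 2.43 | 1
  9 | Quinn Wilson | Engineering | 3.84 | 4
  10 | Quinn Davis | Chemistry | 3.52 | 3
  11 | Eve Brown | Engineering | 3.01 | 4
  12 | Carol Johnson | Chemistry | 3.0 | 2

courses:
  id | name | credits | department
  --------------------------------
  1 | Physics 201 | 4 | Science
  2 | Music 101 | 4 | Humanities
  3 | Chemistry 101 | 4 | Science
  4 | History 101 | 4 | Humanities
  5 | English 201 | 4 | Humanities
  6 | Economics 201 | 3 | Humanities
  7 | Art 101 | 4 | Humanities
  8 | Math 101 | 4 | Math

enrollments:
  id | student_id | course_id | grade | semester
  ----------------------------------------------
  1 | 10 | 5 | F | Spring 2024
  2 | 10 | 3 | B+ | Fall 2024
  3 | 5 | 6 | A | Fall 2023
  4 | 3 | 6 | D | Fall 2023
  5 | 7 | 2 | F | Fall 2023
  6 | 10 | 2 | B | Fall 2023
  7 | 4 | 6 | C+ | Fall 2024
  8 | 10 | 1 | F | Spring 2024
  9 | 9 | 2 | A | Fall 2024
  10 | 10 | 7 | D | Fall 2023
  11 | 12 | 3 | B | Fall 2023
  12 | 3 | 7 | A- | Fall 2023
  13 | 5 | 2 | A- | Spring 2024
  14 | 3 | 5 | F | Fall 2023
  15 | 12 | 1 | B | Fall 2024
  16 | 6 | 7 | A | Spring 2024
SELECT name, gpa FROM students WHERE gpa > 3.43

Execution result:
name | gpa
Ivy Johnson | 3.75
Quinn Wilson | 3.84
Quinn Davis | 3.52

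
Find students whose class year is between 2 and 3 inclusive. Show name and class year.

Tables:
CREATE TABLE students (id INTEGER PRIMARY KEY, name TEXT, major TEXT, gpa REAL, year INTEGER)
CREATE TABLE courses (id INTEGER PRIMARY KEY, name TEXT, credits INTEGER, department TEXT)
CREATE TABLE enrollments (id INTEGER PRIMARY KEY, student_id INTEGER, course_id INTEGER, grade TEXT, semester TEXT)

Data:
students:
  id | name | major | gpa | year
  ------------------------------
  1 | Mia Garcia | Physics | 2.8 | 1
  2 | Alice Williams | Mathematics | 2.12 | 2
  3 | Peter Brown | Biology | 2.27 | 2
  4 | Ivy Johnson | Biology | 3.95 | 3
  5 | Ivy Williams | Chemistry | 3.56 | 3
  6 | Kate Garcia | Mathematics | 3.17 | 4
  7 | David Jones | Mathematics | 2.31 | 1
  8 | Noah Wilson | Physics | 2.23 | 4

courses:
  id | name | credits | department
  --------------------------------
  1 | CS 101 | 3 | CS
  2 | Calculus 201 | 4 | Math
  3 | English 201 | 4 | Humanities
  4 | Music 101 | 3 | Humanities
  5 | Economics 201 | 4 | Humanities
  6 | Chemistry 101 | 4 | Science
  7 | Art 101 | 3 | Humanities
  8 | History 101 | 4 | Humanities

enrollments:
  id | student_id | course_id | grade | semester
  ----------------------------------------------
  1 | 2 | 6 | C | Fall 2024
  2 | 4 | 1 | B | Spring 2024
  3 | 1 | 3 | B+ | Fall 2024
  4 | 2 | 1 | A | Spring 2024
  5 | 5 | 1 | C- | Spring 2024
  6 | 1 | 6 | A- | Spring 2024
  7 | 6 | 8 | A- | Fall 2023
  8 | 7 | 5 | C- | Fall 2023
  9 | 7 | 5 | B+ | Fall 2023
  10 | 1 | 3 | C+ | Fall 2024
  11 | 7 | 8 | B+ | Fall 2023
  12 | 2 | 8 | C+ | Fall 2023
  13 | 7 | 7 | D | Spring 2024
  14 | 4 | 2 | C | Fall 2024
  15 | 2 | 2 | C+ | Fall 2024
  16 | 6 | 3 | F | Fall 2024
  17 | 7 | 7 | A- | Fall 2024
SELECT name, year FROM students WHERE year BETWEEN 2 AND 3

Execution result:
name | year
Alice Williams | 2
Peter Brown | 2
Ivy Johnson | 3
Ivy Williams | 3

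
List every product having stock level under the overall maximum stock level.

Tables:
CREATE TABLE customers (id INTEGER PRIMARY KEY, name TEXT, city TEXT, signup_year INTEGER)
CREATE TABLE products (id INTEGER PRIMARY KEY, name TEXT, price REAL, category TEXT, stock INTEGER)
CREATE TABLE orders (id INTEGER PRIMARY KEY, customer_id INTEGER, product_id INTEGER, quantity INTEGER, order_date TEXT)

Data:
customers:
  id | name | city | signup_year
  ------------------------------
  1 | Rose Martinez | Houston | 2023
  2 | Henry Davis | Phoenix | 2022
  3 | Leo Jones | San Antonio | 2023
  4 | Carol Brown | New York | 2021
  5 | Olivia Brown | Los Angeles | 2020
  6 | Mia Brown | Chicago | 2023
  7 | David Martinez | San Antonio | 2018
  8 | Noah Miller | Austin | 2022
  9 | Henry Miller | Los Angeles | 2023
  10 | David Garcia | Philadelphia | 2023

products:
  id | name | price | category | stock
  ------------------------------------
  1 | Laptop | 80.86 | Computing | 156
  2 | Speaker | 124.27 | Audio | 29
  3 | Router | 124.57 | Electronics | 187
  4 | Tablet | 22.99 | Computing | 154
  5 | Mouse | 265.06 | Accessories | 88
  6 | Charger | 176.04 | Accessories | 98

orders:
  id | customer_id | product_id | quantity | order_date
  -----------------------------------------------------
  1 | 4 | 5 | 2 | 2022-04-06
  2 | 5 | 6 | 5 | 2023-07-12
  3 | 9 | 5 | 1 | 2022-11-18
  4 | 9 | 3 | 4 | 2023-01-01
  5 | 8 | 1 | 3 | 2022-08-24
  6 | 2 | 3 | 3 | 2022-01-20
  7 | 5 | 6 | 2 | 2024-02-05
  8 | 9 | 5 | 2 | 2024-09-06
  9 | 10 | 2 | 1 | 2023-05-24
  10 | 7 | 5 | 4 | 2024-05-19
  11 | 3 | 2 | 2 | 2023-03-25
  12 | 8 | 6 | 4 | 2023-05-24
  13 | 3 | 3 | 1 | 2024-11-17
SELECT name, stock FROM products WHERE stock < (SELECT MAX(stock) FROM products)

Execution result:
name | stock
Laptop | 156
Speaker | 29
Tablet | 154
Mouse | 88
Charger | 98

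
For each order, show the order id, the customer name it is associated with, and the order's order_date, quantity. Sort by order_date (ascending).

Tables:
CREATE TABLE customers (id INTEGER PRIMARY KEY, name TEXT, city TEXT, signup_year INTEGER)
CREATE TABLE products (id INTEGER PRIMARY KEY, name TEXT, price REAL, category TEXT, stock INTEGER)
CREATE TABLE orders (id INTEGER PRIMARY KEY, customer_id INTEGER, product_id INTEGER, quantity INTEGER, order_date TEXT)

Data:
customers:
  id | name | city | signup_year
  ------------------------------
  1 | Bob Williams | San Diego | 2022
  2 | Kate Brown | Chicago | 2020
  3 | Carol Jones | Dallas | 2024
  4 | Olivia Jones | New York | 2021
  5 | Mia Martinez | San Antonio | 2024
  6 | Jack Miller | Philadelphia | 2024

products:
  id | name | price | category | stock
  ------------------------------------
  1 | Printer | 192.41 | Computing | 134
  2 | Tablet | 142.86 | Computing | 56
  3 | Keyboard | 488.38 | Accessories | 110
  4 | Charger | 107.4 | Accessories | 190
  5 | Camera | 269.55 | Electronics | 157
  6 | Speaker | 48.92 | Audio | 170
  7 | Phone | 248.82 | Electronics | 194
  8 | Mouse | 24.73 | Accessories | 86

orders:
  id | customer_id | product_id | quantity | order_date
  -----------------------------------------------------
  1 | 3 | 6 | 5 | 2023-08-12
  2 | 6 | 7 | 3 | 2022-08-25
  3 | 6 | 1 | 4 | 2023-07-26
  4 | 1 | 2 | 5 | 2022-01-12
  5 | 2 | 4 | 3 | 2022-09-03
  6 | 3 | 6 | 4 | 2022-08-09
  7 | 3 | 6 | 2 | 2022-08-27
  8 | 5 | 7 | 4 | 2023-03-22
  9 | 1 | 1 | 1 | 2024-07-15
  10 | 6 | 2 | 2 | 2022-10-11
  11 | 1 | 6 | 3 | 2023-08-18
SELECT c.id, p.name AS customer, c.order_date, c.quantity FROM orders c JOIN customers p ON c.customer_id = p.id ORDER BY c.order_date ASC

Execution result:
id | customer | order_date | quantity
4 | Bob Williams | 2022-01-12 | 5
6 | Carol Jones | 2022-08-09 | 4
2 | Jack Miller | 2022-08-25 | 3
7 | Carol Jones | 2022-08-27 | 2
5 | Kate Brown | 2022-09-03 | 3
10 | Jack Miller | 2022-10-11 | 2
8 | Mia Martinez | 2023-03-22 | 4
3 | Jack Miller | 2023-07-26 | 4
1 | Carol Jones | 2023-08-12 | 5
11 | Bob Williams | 2023-08-18 | 3
9 | Bob Williams | 2024-07-15 | 1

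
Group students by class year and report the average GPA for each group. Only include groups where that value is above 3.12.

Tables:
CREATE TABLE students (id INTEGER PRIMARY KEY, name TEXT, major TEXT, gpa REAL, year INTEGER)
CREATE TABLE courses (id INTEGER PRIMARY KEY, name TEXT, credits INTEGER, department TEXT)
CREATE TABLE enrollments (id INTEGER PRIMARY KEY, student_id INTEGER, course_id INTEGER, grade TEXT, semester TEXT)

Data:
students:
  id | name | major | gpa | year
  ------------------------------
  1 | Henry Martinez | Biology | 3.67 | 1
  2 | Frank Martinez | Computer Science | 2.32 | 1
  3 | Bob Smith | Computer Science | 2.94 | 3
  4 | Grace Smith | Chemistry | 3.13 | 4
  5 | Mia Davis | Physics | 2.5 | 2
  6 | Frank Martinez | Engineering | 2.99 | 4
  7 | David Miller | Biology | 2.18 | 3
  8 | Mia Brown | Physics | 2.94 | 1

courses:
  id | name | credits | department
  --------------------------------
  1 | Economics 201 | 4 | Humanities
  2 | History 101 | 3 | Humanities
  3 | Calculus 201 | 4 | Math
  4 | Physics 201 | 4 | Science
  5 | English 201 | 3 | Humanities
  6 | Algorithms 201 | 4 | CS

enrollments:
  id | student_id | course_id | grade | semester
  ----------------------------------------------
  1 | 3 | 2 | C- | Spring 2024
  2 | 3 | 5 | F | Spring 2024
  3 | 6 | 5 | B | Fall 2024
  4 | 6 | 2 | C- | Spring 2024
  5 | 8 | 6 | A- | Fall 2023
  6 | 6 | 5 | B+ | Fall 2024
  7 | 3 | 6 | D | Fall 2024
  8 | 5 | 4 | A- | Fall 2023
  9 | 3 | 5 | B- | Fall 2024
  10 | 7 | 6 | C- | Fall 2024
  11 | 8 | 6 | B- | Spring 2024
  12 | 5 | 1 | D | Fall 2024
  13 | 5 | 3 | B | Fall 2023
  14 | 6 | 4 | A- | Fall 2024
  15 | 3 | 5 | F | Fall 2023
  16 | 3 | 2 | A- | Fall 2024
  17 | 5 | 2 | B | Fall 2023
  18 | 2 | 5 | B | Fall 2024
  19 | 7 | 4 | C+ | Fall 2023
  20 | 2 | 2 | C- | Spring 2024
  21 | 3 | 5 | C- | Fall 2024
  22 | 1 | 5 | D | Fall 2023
SELECT year, AVG(gpa) AS avg_gpa FROM students GROUP BY year HAVING AVG(gpa) > 3.12

Execution result:
(no rows)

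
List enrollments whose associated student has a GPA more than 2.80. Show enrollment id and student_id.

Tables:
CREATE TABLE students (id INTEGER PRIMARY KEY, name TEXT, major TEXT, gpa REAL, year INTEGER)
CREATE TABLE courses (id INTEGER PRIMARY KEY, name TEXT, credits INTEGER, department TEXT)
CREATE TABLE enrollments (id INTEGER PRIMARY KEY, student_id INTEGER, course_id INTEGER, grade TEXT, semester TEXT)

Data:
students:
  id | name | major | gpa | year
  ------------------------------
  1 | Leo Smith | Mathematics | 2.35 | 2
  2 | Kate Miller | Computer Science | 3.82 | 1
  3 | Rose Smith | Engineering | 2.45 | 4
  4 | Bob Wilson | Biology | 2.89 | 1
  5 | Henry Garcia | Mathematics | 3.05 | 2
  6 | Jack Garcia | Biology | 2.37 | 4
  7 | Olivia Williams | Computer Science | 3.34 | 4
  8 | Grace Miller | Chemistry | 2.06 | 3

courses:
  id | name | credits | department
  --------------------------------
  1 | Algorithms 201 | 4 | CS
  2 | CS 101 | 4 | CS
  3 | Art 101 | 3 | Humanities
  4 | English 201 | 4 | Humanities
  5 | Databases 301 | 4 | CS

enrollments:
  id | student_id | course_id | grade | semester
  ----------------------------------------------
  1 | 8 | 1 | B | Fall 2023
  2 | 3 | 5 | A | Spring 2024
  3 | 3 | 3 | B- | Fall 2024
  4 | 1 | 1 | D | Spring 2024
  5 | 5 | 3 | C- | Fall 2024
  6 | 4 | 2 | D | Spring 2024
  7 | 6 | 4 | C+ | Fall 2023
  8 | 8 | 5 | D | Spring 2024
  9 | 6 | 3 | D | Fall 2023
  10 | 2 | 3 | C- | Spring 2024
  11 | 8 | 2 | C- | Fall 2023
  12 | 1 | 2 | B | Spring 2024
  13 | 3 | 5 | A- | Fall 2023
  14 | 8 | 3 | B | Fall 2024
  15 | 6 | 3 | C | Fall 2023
SELECT id, student_id FROM enrollments WHERE student_id IN (SELECT id FROM students WHERE gpa > 2.8)

Execution result:
id | student_id
5 | 5
6 | 4
10 | 2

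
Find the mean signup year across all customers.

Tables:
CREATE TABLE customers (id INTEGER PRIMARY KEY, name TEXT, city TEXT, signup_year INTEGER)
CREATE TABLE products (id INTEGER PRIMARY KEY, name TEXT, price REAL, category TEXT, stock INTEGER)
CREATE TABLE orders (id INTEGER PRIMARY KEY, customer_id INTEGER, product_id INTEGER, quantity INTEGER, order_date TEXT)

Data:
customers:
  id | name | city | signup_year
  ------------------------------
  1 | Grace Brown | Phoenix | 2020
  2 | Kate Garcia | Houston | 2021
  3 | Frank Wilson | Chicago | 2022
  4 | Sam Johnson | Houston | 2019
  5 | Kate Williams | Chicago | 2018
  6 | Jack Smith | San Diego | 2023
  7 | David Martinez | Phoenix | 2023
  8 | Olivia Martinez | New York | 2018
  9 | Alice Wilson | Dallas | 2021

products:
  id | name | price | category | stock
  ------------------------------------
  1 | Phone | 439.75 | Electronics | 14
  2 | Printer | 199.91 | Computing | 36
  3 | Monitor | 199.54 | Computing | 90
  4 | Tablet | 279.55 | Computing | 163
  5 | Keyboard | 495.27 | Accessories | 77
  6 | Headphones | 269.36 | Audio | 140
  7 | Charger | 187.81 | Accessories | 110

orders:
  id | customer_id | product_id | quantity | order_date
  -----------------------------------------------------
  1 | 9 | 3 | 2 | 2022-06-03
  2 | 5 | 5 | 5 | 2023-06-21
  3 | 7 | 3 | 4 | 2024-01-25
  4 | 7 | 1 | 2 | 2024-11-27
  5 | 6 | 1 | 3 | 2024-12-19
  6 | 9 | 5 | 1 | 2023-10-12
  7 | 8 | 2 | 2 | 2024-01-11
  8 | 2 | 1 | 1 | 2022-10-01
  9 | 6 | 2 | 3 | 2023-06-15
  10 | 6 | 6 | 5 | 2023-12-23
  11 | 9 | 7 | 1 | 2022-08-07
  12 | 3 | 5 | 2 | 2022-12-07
SELECT AVG(signup_year) FROM customers

Execution result:
2020.56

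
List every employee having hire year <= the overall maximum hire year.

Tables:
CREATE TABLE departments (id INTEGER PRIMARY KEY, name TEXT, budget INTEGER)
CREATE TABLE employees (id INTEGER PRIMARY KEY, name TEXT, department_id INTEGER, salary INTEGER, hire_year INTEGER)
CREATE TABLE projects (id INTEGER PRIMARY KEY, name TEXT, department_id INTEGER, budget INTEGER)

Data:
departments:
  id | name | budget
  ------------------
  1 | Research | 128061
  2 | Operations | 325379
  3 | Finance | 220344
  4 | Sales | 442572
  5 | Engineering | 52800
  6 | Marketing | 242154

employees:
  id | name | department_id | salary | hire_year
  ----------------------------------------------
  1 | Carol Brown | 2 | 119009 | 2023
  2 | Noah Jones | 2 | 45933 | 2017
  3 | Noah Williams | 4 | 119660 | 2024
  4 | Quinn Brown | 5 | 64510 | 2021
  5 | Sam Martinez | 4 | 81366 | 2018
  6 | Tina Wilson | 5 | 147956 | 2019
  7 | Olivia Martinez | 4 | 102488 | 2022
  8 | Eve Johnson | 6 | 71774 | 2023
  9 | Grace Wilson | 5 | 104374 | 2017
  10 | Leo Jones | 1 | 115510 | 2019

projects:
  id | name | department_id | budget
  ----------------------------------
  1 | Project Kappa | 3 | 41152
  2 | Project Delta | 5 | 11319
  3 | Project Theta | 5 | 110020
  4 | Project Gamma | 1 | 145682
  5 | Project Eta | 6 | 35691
SELECT name, hire_year FROM employees WHERE hire_year <= (SELECT MAX(hire_year) FROM employees)

Execution result:
name | hire_year
Carol Brown | 2023
Noah Jones | 2017
Noah Williams | 2024
Quinn Brown | 2021
Sam Martinez | 2018
Tina Wilson | 2019
Olivia Martinez | 2022
Eve Johnson | 2023
Grace Wilson | 2017
Leo Jones | 2019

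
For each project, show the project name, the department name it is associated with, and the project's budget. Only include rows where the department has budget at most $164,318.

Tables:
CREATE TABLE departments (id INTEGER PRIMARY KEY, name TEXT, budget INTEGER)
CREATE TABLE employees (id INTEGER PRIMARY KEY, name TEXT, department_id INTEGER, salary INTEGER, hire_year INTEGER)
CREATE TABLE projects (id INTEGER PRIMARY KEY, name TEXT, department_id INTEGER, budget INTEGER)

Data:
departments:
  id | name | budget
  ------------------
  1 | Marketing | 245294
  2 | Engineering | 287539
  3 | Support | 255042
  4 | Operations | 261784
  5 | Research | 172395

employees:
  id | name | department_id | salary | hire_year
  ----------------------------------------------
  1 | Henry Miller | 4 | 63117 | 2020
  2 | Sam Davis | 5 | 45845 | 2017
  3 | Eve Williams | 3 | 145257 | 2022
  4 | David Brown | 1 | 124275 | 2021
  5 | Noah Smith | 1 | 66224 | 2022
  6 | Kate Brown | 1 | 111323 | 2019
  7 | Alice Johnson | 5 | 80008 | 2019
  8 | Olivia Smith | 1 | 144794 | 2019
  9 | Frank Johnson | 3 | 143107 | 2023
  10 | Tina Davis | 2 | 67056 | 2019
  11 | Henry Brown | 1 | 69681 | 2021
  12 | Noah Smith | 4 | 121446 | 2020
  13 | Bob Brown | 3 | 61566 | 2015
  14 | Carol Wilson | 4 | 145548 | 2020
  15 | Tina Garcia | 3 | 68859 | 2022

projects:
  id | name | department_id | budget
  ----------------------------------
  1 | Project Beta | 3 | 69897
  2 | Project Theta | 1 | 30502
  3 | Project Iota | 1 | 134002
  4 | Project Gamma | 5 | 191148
SELECT c.name, p.name AS department, c.budget FROM projects c JOIN departments p ON c.department_id = p.id WHERE p.budget <= 164318

Execution result:
(no rows)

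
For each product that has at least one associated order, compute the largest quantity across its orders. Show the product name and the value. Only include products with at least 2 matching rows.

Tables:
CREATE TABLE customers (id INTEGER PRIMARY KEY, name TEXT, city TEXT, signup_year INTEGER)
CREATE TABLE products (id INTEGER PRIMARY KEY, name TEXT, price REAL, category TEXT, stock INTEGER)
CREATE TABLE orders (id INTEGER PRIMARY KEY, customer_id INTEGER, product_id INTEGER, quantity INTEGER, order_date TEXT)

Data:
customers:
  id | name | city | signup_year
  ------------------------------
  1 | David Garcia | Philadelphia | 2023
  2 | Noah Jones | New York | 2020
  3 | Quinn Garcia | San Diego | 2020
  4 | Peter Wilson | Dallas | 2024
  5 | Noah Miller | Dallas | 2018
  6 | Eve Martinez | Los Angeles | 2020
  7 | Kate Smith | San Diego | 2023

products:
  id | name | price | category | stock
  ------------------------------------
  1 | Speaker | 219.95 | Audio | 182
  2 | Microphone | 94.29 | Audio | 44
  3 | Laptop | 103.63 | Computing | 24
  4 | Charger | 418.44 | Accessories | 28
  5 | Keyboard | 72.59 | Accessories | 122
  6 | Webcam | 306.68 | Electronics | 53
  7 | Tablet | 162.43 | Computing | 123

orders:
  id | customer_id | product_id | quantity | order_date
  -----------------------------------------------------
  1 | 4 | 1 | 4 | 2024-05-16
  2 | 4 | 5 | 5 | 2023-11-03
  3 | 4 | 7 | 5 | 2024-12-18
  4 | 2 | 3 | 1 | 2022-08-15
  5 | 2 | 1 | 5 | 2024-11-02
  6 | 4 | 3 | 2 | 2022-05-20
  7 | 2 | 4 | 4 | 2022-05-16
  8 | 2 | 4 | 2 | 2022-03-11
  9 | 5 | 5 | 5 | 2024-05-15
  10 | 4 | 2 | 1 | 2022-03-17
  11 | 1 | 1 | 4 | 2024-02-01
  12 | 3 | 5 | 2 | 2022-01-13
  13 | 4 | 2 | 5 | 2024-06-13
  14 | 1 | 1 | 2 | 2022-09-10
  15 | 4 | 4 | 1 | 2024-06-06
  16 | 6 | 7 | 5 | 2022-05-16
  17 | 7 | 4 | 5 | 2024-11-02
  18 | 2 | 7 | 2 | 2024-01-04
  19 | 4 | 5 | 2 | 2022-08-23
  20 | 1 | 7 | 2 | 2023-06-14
SELECT p.name, MAX(c.quantity) AS max_quantity FROM orders c JOIN products p ON c.product_id = p.id GROUP BY p.id, p.name HAVING COUNT(*) >= 2

Execution result:
name | max_quantity
Speaker | 5
Microphone | 5
Laptop | 2
Charger | 5
Keyboard | 5
Tablet | 5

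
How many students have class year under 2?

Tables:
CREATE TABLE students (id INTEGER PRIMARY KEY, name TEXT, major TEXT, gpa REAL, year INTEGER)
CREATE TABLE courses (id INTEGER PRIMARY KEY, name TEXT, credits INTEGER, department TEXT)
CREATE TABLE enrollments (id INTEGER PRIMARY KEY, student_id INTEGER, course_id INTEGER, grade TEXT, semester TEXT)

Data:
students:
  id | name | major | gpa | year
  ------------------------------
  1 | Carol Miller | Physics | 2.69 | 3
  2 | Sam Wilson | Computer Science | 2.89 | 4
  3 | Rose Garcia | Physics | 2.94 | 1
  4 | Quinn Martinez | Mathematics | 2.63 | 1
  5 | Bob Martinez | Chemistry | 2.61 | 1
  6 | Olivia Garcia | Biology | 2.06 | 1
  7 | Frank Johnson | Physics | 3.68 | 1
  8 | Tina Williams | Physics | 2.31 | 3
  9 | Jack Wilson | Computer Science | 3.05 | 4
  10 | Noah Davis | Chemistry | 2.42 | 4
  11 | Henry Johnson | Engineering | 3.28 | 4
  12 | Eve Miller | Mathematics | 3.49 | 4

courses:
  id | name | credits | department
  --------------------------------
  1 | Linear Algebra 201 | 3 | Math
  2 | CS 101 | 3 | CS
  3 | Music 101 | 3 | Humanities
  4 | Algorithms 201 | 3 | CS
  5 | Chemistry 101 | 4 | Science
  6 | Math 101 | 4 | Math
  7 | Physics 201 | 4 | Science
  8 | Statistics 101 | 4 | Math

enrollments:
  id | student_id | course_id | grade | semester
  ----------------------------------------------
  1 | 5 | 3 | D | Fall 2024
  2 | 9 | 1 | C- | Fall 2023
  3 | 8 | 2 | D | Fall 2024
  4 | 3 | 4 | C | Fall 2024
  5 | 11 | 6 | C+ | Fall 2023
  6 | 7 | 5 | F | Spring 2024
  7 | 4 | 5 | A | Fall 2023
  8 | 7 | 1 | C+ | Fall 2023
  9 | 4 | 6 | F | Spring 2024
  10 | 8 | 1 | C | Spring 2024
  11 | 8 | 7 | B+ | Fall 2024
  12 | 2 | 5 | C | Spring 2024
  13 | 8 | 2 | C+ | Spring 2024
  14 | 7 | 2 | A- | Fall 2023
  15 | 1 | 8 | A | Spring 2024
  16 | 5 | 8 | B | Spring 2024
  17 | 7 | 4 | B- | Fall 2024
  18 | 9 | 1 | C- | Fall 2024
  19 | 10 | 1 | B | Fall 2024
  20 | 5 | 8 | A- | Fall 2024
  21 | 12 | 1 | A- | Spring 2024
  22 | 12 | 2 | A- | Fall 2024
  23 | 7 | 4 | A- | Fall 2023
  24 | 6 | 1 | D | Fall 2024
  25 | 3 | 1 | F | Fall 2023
SELECT COUNT(*) FROM students WHERE year < 2

Execution result:
5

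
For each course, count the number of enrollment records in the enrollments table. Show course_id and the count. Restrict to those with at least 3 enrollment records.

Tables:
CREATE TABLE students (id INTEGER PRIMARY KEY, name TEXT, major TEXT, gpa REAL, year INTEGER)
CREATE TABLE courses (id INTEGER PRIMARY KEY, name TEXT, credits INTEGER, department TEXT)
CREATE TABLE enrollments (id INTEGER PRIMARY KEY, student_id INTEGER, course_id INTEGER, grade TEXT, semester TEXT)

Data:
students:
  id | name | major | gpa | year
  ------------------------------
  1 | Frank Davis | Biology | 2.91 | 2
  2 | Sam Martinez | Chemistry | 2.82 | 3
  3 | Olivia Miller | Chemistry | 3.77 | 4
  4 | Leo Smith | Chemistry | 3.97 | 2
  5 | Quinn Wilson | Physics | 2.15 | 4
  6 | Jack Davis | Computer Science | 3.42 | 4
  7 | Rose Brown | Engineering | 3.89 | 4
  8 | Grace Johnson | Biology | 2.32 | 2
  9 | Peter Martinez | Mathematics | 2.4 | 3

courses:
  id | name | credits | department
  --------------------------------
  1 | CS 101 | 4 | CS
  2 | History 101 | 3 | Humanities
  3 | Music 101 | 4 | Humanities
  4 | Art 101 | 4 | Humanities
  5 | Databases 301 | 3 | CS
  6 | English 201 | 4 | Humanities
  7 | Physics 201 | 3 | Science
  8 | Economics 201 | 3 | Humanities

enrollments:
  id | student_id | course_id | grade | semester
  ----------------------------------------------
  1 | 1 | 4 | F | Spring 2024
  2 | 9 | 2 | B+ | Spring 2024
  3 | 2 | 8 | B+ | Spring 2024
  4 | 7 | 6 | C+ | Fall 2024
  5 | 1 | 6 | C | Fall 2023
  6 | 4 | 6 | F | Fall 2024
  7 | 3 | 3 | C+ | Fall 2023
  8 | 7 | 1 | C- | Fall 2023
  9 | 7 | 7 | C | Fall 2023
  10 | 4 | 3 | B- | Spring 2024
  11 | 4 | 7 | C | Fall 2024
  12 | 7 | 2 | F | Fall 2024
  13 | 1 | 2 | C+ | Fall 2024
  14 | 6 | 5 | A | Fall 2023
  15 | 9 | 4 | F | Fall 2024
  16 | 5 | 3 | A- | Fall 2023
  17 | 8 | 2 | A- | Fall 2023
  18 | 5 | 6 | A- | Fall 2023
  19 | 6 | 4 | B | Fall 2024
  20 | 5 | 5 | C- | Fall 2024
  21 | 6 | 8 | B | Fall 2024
SELECT course_id, COUNT(*) AS enrollment_count FROM enrollments GROUP BY course_id HAVING COUNT(*) >= 3

Execution result:
course_id | enrollment_count
2 | 4
3 | 3
4 | 3
6 | 4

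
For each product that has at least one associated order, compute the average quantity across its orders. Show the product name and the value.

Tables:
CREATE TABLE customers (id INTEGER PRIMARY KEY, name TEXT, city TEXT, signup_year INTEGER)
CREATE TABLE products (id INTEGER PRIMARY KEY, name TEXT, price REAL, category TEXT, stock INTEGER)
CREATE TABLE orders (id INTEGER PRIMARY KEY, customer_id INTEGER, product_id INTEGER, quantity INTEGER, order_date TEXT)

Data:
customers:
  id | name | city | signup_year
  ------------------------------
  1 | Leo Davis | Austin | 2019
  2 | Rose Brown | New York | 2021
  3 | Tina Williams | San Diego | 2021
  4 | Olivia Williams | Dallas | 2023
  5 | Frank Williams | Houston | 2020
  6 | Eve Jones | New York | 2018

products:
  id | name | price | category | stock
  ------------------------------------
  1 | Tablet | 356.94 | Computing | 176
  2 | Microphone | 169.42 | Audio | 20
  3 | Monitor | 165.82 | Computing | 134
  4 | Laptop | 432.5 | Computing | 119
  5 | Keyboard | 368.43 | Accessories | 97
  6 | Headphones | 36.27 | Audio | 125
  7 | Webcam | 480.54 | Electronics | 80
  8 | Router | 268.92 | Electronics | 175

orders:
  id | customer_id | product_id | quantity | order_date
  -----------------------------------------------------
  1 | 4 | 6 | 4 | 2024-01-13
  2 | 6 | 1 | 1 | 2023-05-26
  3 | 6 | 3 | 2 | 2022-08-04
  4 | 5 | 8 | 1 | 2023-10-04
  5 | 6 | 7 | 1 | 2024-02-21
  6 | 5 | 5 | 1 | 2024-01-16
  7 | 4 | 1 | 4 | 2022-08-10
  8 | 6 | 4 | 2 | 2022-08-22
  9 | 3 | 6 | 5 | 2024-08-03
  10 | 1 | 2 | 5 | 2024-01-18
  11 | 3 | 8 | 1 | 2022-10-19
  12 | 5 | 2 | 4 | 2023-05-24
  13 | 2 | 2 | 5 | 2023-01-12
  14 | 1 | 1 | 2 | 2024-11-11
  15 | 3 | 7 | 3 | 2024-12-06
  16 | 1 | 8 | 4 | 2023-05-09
SELECT p.name, AVG(c.quantity) AS avg_quantity FROM orders c JOIN products p ON c.product_id = p.id GROUP BY p.id, p.name

Execution result:
name | avg_quantity
Tablet | 2.33
Microphone | 4.67
Monitor | 2.00
Laptop | 2.00
Keyboard | 1.00
Headphones | 4.50
Webcam | 2.00
Router | 2.00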